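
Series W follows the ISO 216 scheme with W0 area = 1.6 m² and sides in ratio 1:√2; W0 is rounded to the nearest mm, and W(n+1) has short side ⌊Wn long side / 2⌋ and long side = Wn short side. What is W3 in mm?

376 × 532 mm

Let W0's short side be w mm. w · w√2 = 1.6 m² = 1,600,000 mm², so w ≈ 1063.7 mm and w√2 ≈ 1504.2 mm → W0 = 1064 × 1504 mm.
W1: ⌊1504/2⌋ × 1064 = 752 × 1064 mm
W2: ⌊1064/2⌋ × 752 = 532 × 752 mm
W3: ⌊752/2⌋ × 532 = 376 × 532 mm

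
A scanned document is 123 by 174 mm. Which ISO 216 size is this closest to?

B6 (125 × 176 mm)

Aspect ratio 174/123 ≈ 1.415 — close to the ISO √2 ≈ 1.414.
In the B-series (B0 = 1000 × 1414 mm): B6 = 125 × 176 mm.
Off by 4 mm total — nearest standard size.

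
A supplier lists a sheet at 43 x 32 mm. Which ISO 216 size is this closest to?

B10 (31 × 44 mm)

Aspect ratio 43/32 ≈ 1.344 (ISO target is √2 ≈ 1.414).
In the B-series (B0 = 1000 × 1414 mm): B10 = 31 × 44 mm.
Off by 2 mm total — nearest standard size.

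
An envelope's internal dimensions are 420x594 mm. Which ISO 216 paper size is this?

Aspect ratio 594/420 ≈ 1.414 — close to the ISO √2 ≈ 1.414.
In the A-series (A0 area = 1 m²): A2 = 420 × 594 mm.

A2 (420 × 594 mm)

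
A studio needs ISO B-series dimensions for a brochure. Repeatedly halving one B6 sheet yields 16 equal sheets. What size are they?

B10

16 = 2^4, so 4 halving steps.
B6 → B7 → … → B10 after 4 steps.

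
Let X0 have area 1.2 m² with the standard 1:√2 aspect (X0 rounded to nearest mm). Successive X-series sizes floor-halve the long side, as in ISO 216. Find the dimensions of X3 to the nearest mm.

325 × 460 mm

Let X0's short side be w mm. w · w√2 = 1.2 m² = 1,200,000 mm², so w ≈ 921.2 mm and w√2 ≈ 1302.7 mm → X0 = 921 × 1303 mm.
X1: ⌊1303/2⌋ × 921 = 651 × 921 mm
X2: ⌊921/2⌋ × 651 = 460 × 651 mm
X3: ⌊651/2⌋ × 460 = 325 × 460 mm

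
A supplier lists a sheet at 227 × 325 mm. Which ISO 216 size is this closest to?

Aspect ratio 325/227 ≈ 1.432 (ISO target is √2 ≈ 1.414).
In the C-series (envelope sizes, between A and B): C4 = 229 × 324 mm.
Off by 3 mm total — nearest standard size.

C4 (229 × 324 mm)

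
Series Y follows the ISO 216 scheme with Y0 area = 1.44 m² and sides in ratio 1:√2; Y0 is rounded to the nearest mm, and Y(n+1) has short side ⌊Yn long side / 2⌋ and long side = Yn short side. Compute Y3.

Let Y0's short side be w mm. w · w√2 = 1.44 m² = 1,440,000 mm², so w ≈ 1009.1 mm and w√2 ≈ 1427.0 mm → Y0 = 1009 × 1427 mm.
Y1: ⌊1427/2⌋ × 1009 = 713 × 1009 mm
Y2: ⌊1009/2⌋ × 713 = 504 × 713 mm
Y3: ⌊713/2⌋ × 504 = 356 × 504 mm

356 × 504 mm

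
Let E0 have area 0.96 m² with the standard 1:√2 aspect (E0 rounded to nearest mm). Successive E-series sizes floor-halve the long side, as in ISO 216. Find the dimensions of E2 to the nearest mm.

Let E0's short side be w mm. w · w√2 = 0.96 m² = 960,000 mm², so w ≈ 823.9 mm and w√2 ≈ 1165.2 mm → E0 = 824 × 1165 mm.
E1: ⌊1165/2⌋ × 824 = 582 × 824 mm
E2: ⌊824/2⌋ × 582 = 412 × 582 mm

412 × 582 mm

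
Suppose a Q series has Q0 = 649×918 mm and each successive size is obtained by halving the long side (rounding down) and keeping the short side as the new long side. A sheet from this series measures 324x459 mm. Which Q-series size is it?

Q2

Q0: 649 × 918 mm
Q1: 459 × 649 mm
Q2: 324 × 459 mm
Q3: 229 × 324 mm
→ matches Q2.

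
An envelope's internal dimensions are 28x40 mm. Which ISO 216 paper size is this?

C10 (28 × 40 mm)

Aspect ratio 40/28 ≈ 1.429 — close to the ISO √2 ≈ 1.414.
In the C-series (envelope sizes, between A and B): C10 = 28 × 40 mm.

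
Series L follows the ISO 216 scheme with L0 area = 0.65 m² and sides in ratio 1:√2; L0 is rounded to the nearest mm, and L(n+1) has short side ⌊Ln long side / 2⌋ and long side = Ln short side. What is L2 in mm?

339 × 479 mm

Let L0's short side be w mm. w · w√2 = 0.65 m² = 650,000 mm², so w ≈ 678.0 mm and w√2 ≈ 958.8 mm → L0 = 678 × 959 mm.
L1: ⌊959/2⌋ × 678 = 479 × 678 mm
L2: ⌊678/2⌋ × 479 = 339 × 479 mm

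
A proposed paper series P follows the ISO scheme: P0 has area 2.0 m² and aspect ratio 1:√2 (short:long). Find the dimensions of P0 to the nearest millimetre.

Let the short side be w mm. Then w · w√2 = 2.0 m² = 2,000,000 mm².
w² = 2,000,000/√2, so w ≈ 1189.2 mm; long side = w√2 ≈ 1681.8 mm.

1189 × 1682 mm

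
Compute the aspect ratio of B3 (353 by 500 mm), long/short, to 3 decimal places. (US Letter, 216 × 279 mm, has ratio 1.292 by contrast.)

500 / 353 = 1.416
ISO 216 targets √2 ≈ 1.414; the +0.002 deviation is from mm rounding.

1.416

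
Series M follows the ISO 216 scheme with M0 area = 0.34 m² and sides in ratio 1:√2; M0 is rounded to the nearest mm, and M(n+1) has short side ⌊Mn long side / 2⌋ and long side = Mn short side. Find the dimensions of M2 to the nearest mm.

Let M0's short side be w mm. w · w√2 = 0.34 m² = 340,000 mm², so w ≈ 490.3 mm and w√2 ≈ 693.4 mm → M0 = 490 × 693 mm.
M1: ⌊693/2⌋ × 490 = 346 × 490 mm
M2: ⌊490/2⌋ × 346 = 245 × 346 mm

245 × 346 mm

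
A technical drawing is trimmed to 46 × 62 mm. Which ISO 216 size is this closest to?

Aspect ratio 62/46 ≈ 1.348 (ISO target is √2 ≈ 1.414).
In the B-series (B0 = 1000 × 1414 mm): B9 = 44 × 62 mm.
Off by 2 mm total — nearest standard size.

B9 (44 × 62 mm)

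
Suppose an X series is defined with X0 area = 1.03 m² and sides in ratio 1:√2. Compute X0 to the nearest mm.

853 × 1207 mm

Let the short side be w mm. Then w · w√2 = 1.03 m² = 1,030,000 mm².
w² = 1,030,000/√2, so w ≈ 853.4 mm; long side = w√2 ≈ 1206.9 mm.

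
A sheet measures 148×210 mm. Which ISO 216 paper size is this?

Aspect ratio 210/148 ≈ 1.419 — close to the ISO √2 ≈ 1.414.
In the A-series (A0 area = 1 m²): A5 = 148 × 210 mm.

A5 (148 × 210 mm)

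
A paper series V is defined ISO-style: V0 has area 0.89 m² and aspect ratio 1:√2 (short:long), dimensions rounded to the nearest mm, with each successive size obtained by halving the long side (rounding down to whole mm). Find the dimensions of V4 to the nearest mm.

Let V0's short side be w mm. w · w√2 = 0.89 m² = 890,000 mm², so w ≈ 793.3 mm and w√2 ≈ 1121.9 mm → V0 = 793 × 1122 mm.
V1: ⌊1122/2⌋ × 793 = 561 × 793 mm
V2: ⌊793/2⌋ × 561 = 396 × 561 mm
V3: ⌊561/2⌋ × 396 = 280 × 396 mm
V4: ⌊396/2⌋ × 280 = 198 × 280 mm

198 × 280 mm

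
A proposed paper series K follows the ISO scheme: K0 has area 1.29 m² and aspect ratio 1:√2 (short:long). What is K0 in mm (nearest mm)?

955 × 1351 mm

Let the short side be w mm. Then w · w√2 = 1.29 m² = 1,290,000 mm².
w² = 1,290,000/√2, so w ≈ 955.1 mm; long side = w√2 ≈ 1350.7 mm.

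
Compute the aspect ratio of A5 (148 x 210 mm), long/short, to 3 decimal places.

1.419

210 / 148 = 1.419
ISO 216 targets √2 ≈ 1.414; the +0.005 deviation is from mm rounding.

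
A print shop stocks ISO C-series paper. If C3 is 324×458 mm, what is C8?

57 × 81 mm

C4: ⌊458/2⌋ × 324 = 229 × 324 mm
C5: ⌊324/2⌋ × 229 = 162 × 229 mm
C6: ⌊229/2⌋ × 162 = 114 × 162 mm
C7: ⌊162/2⌋ × 114 = 81 × 114 mm
C8: ⌊114/2⌋ × 81 = 57 × 81 mm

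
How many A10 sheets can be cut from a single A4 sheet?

64

Each ISO step halves the sheet: 1 × A4 → 2 × A5 → 4 × A6 → 8 × A7 → …
From A4 to A10 is 6 halving steps: 2^6 = 64.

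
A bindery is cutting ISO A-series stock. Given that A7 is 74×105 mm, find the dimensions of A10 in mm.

26 × 37 mm

A8: ⌊105/2⌋ × 74 = 52 × 74 mm
A9: ⌊74/2⌋ × 52 = 37 × 52 mm
A10: ⌊52/2⌋ × 37 = 26 × 37 mm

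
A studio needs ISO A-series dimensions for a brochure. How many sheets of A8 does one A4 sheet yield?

16

Each ISO step halves the sheet: 1 × A4 → 2 × A5 → 4 × A6 → 8 × A7 → …
From A4 to A8 is 4 halving steps: 2^4 = 16.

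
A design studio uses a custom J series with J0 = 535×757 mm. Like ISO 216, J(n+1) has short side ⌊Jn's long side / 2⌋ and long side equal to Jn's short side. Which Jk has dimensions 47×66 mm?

J0: 535 × 757 mm
J1: 378 × 535 mm
J2: 267 × 378 mm
J3: 189 × 267 mm
J4: 133 × 189 mm
J5: 94 × 133 mm
J6: 66 × 94 mm
J7: 47 × 66 mm
J8: 33 × 47 mm
→ matches J7.

J7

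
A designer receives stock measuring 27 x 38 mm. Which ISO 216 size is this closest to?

A10 (26 × 37 mm)

Aspect ratio 38/27 ≈ 1.407 — close to the ISO √2 ≈ 1.414.
In the A-series (A0 area = 1 m²): A10 = 26 × 37 mm.
Off by 2 mm total — nearest standard size.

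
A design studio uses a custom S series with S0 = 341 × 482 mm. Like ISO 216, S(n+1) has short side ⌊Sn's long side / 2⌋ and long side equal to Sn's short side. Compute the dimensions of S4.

S1 = 241 × 341 mm (from S0 by 1 halving).
S2: ⌊341/2⌋ × 241 = 170 × 241 mm
S3: ⌊241/2⌋ × 170 = 120 × 170 mm
S4: ⌊170/2⌋ × 120 = 85 × 120 mm

85 × 120 mm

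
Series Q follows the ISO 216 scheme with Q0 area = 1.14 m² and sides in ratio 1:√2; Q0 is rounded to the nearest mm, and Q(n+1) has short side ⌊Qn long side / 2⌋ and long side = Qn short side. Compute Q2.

449 × 635 mm

Let Q0's short side be w mm. w · w√2 = 1.14 m² = 1,140,000 mm², so w ≈ 897.8 mm and w√2 ≈ 1269.7 mm → Q0 = 898 × 1270 mm.
Q1: ⌊1270/2⌋ × 898 = 635 × 898 mm
Q2: ⌊898/2⌋ × 635 = 449 × 635 mm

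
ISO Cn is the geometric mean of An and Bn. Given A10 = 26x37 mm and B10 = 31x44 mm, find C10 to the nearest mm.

Short side: √(26 · 31) = √806 ≈ 28.4 → 28 mm
Long side: √(37 · 44) = √1628 ≈ 40.3 → 40 mm

28 × 40 mm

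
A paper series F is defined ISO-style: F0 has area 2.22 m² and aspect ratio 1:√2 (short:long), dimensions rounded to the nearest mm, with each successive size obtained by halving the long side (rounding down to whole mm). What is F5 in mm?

221 × 313 mm

Let F0's short side be w mm. w · w√2 = 2.22 m² = 2,220,000 mm², so w ≈ 1252.9 mm and w√2 ≈ 1771.9 mm → F0 = 1253 × 1772 mm.
F1: ⌊1772/2⌋ × 1253 = 886 × 1253 mm
F2: ⌊1253/2⌋ × 886 = 626 × 886 mm
F3: ⌊886/2⌋ × 626 = 443 × 626 mm
F4: ⌊626/2⌋ × 443 = 313 × 443 mm
F5: ⌊443/2⌋ × 313 = 221 × 313 mm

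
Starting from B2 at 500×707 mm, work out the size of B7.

88 × 125 mm

B3: ⌊707/2⌋ × 500 = 353 × 500 mm
B4: ⌊500/2⌋ × 353 = 250 × 353 mm
B5: ⌊353/2⌋ × 250 = 176 × 250 mm
B6: ⌊250/2⌋ × 176 = 125 × 176 mm
B7: ⌊176/2⌋ × 125 = 88 × 125 mm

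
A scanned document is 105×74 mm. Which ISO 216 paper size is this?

A7 (74 × 105 mm)

Aspect ratio 105/74 ≈ 1.419 — close to the ISO √2 ≈ 1.414.
In the A-series (A0 area = 1 m²): A7 = 74 × 105 mm.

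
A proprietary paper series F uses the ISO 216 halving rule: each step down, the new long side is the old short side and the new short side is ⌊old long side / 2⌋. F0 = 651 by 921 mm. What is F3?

230 × 325 mm

F1: ⌊921/2⌋ × 651 = 460 × 651 mm
F2: ⌊651/2⌋ × 460 = 325 × 460 mm
F3: ⌊460/2⌋ × 325 = 230 × 325 mm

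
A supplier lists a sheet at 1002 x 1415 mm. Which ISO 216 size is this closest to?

B0 (1000 × 1414 mm)

Aspect ratio 1415/1002 ≈ 1.412 — close to the ISO √2 ≈ 1.414.
In the B-series (B0 = 1000 × 1414 mm): B0 = 1000 × 1414 mm.
Off by 3 mm total — nearest standard size.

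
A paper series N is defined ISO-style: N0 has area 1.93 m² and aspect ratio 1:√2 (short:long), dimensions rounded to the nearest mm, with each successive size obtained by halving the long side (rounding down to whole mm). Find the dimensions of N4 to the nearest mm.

292 × 413 mm

Let N0's short side be w mm. w · w√2 = 1.93 m² = 1,930,000 mm², so w ≈ 1168.2 mm and w√2 ≈ 1652.1 mm → N0 = 1168 × 1652 mm.
N1: ⌊1652/2⌋ × 1168 = 826 × 1168 mm
N2: ⌊1168/2⌋ × 826 = 584 × 826 mm
N3: ⌊826/2⌋ × 584 = 413 × 584 mm
N4: ⌊584/2⌋ × 413 = 292 × 413 mm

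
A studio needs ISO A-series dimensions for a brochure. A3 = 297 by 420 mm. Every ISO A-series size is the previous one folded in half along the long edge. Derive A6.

A4: ⌊420/2⌋ × 297 = 210 × 297 mm
A5: ⌊297/2⌋ × 210 = 148 × 210 mm
A6: ⌊210/2⌋ × 148 = 105 × 148 mm

105 × 148 mm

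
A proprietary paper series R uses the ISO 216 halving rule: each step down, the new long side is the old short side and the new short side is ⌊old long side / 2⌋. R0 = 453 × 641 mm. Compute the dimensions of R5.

80 × 113 mm

R1: ⌊641/2⌋ × 453 = 320 × 453 mm
R2: ⌊453/2⌋ × 320 = 226 × 320 mm
R3: ⌊320/2⌋ × 226 = 160 × 226 mm
R4: ⌊226/2⌋ × 160 = 113 × 160 mm
R5: ⌊160/2⌋ × 113 = 80 × 113 mm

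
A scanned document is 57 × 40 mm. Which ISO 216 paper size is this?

C9 (40 × 57 mm)

Aspect ratio 57/40 ≈ 1.425 — close to the ISO √2 ≈ 1.414.
In the C-series (envelope sizes, between A and B): C9 = 40 × 57 mm.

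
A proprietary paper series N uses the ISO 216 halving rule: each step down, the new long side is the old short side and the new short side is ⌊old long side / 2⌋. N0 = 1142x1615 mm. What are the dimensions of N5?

201 × 285 mm

N1: ⌊1615/2⌋ × 1142 = 807 × 1142 mm
N2: ⌊1142/2⌋ × 807 = 571 × 807 mm
N3: ⌊807/2⌋ × 571 = 403 × 571 mm
N4: ⌊571/2⌋ × 403 = 285 × 403 mm
N5: ⌊403/2⌋ × 285 = 201 × 285 mm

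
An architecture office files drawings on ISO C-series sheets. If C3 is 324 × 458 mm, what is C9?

40 × 57 mm

C4: ⌊458/2⌋ × 324 = 229 × 324 mm
C5: ⌊324/2⌋ × 229 = 162 × 229 mm
C6: ⌊229/2⌋ × 162 = 114 × 162 mm
C7: ⌊162/2⌋ × 114 = 81 × 114 mm
C8: ⌊114/2⌋ × 81 = 57 × 81 mm
C9: ⌊81/2⌋ × 57 = 40 × 57 mm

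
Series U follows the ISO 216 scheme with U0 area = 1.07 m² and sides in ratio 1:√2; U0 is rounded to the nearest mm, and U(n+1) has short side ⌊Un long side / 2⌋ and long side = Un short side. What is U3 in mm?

Let U0's short side be w mm. w · w√2 = 1.07 m² = 1,070,000 mm², so w ≈ 869.8 mm and w√2 ≈ 1230.1 mm → U0 = 870 × 1230 mm.
U1: ⌊1230/2⌋ × 870 = 615 × 870 mm
U2: ⌊870/2⌋ × 615 = 435 × 615 mm
U3: ⌊615/2⌋ × 435 = 307 × 435 mm

307 × 435 mm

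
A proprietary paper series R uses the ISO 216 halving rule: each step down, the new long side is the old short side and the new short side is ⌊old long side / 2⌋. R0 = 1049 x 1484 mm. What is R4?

262 × 371 mm

R1: ⌊1484/2⌋ × 1049 = 742 × 1049 mm
R2: ⌊1049/2⌋ × 742 = 524 × 742 mm
R3: ⌊742/2⌋ × 524 = 371 × 524 mm
R4: ⌊524/2⌋ × 371 = 262 × 371 mm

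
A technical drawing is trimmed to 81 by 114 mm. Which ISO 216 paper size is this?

C7 (81 × 114 mm)

Aspect ratio 114/81 ≈ 1.407 — close to the ISO √2 ≈ 1.414.
In the C-series (envelope sizes, between A and B): C7 = 81 × 114 mm.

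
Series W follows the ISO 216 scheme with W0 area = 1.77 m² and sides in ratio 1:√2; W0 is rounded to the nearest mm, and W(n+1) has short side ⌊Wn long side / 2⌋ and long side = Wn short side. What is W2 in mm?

559 × 791 mm

Let W0's short side be w mm. w · w√2 = 1.77 m² = 1,770,000 mm², so w ≈ 1118.7 mm and w√2 ≈ 1582.1 mm → W0 = 1119 × 1582 mm.
W1: ⌊1582/2⌋ × 1119 = 791 × 1119 mm
W2: ⌊1119/2⌋ × 791 = 559 × 791 mm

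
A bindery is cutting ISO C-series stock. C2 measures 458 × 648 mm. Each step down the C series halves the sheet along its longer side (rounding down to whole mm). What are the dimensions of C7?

81 × 114 mm

C3: ⌊648/2⌋ × 458 = 324 × 458 mm
C4: ⌊458/2⌋ × 324 = 229 × 324 mm
C5: ⌊324/2⌋ × 229 = 162 × 229 mm
C6: ⌊229/2⌋ × 162 = 114 × 162 mm
C7: ⌊162/2⌋ × 114 = 81 × 114 mm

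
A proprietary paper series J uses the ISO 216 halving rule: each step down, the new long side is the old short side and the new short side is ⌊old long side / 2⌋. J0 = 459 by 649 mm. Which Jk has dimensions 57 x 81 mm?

J0: 459 × 649 mm
J1: 324 × 459 mm
J2: 229 × 324 mm
J3: 162 × 229 mm
J4: 114 × 162 mm
J5: 81 × 114 mm
J6: 57 × 81 mm
J7: 40 × 57 mm
→ matches J6.

J6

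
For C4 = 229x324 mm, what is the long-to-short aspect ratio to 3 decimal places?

1.415

324 / 229 = 1.415
Matches √2 ≈ 1.414 — the ISO 216 defining ratio.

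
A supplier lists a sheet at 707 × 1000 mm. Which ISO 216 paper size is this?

Aspect ratio 1000/707 ≈ 1.414 — close to the ISO √2 ≈ 1.414.
In the B-series (B0 = 1000 × 1414 mm): B1 = 707 × 1000 mm.

B1 (707 × 1000 mm)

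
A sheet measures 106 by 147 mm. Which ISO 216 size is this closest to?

A6 (105 × 148 mm)

Aspect ratio 147/106 ≈ 1.387 (ISO target is √2 ≈ 1.414).
In the A-series (A0 area = 1 m²): A6 = 105 × 148 mm.
Off by 2 mm total — nearest standard size.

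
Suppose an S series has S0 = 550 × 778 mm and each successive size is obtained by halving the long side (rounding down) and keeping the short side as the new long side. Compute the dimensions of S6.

S1 = 389 × 550 mm (from S0 by 1 halving).
S2: ⌊550/2⌋ × 389 = 275 × 389 mm
S3: ⌊389/2⌋ × 275 = 194 × 275 mm
S4: ⌊275/2⌋ × 194 = 137 × 194 mm
S5: ⌊194/2⌋ × 137 = 97 × 137 mm
S6: ⌊137/2⌋ × 97 = 68 × 97 mm

68 × 97 mm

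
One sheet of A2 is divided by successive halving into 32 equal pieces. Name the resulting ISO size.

A7

32 = 2^5, so 5 halving steps.
A2 → A3 → … → A7 after 5 steps.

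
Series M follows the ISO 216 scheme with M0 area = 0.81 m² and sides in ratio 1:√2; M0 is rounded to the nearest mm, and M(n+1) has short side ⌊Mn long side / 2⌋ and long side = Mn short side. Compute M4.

Let M0's short side be w mm. w · w√2 = 0.81 m² = 810,000 mm², so w ≈ 756.8 mm and w√2 ≈ 1070.3 mm → M0 = 757 × 1070 mm.
M1: ⌊1070/2⌋ × 757 = 535 × 757 mm
M2: ⌊757/2⌋ × 535 = 378 × 535 mm
M3: ⌊535/2⌋ × 378 = 267 × 378 mm
M4: ⌊378/2⌋ × 267 = 189 × 267 mm

189 × 267 mm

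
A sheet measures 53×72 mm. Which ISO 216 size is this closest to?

A8 (52 × 74 mm)

Aspect ratio 72/53 ≈ 1.358 (ISO target is √2 ≈ 1.414).
In the A-series (A0 area = 1 m²): A8 = 52 × 74 mm.
Off by 3 mm total — nearest standard size.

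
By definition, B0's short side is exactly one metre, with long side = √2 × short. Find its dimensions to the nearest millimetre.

1000 × 1414 mm

Short side = 1000 mm; long side = 1000√2 ≈ 1414.2 mm.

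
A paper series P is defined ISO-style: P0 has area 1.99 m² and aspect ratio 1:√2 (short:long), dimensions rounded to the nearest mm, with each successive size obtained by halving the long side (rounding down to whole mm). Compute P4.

296 × 419 mm

Let P0's short side be w mm. w · w√2 = 1.99 m² = 1,990,000 mm², so w ≈ 1186.2 mm and w√2 ≈ 1677.6 mm → P0 = 1186 × 1678 mm.
P1: ⌊1678/2⌋ × 1186 = 839 × 1186 mm
P2: ⌊1186/2⌋ × 839 = 593 × 839 mm
P3: ⌊839/2⌋ × 593 = 419 × 593 mm
P4: ⌊593/2⌋ × 419 = 296 × 419 mm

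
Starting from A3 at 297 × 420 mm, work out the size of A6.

A4: ⌊420/2⌋ × 297 = 210 × 297 mm
A5: ⌊297/2⌋ × 210 = 148 × 210 mm
A6: ⌊210/2⌋ × 148 = 105 × 148 mm

105 × 148 mm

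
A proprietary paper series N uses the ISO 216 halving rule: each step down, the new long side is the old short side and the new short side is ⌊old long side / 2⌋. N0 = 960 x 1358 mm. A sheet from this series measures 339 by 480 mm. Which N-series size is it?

N0: 960 × 1358 mm
N1: 679 × 960 mm
N2: 480 × 679 mm
N3: 339 × 480 mm
N4: 240 × 339 mm
→ matches N3.

N3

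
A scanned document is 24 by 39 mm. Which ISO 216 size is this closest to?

Aspect ratio 39/24 ≈ 1.625 (ISO target is √2 ≈ 1.414).
In the A-series (A0 area = 1 m²): A10 = 26 × 37 mm.
Off by 4 mm total — nearest standard size.

A10 (26 × 37 mm)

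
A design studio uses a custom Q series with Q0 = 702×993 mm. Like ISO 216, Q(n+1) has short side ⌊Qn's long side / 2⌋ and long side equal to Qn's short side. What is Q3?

248 × 351 mm

Q1 = 496 × 702 mm (from Q0 by 1 halving).
Q2: ⌊702/2⌋ × 496 = 351 × 496 mm
Q3: ⌊496/2⌋ × 351 = 248 × 351 mm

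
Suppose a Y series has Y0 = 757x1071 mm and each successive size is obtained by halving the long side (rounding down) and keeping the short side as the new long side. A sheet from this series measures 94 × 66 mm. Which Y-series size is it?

Y0: 757 × 1071 mm
Y1: 535 × 757 mm
Y2: 378 × 535 mm
Y3: 267 × 378 mm
Y4: 189 × 267 mm
Y5: 133 × 189 mm
Y6: 94 × 133 mm
Y7: 66 × 94 mm
Y8: 47 × 66 mm
→ matches Y7.

Y7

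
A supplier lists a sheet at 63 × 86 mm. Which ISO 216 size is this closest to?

B8 (62 × 88 mm)

Aspect ratio 86/63 ≈ 1.365 (ISO target is √2 ≈ 1.414).
In the B-series (B0 = 1000 × 1414 mm): B8 = 62 × 88 mm.
Off by 3 mm total — nearest standard size.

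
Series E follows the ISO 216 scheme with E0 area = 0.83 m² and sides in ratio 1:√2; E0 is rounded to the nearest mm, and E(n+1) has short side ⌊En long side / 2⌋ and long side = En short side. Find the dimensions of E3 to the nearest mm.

Let E0's short side be w mm. w · w√2 = 0.83 m² = 830,000 mm², so w ≈ 766.1 mm and w√2 ≈ 1083.4 mm → E0 = 766 × 1083 mm.
E1: ⌊1083/2⌋ × 766 = 541 × 766 mm
E2: ⌊766/2⌋ × 541 = 383 × 541 mm
E3: ⌊541/2⌋ × 383 = 270 × 383 mm

270 × 383 mm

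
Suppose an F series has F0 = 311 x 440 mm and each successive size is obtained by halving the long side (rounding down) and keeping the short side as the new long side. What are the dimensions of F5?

55 × 77 mm

F1: ⌊440/2⌋ × 311 = 220 × 311 mm
F2: ⌊311/2⌋ × 220 = 155 × 220 mm
F3: ⌊220/2⌋ × 155 = 110 × 155 mm
F4: ⌊155/2⌋ × 110 = 77 × 110 mm
F5: ⌊110/2⌋ × 77 = 55 × 77 mm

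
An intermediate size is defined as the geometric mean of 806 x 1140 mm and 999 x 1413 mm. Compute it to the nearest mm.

Short side: √(806 · 999) = √805194 ≈ 897.3 → 897 mm
Long side: √(1140 · 1413) = √1610820 ≈ 1269.2 → 1269 mm

897 × 1269 mm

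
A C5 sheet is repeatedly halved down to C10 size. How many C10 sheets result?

C5 = 162 × 229 mm; C10 = 28 × 40 mm.
Each halving step doubles the count; 5 steps from C5 to C10.
2^5 = 32.

32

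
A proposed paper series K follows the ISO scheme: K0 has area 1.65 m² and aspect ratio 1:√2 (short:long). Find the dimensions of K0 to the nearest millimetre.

Let the short side be w mm. Then w · w√2 = 1.65 m² = 1,650,000 mm².
w² = 1,650,000/√2, so w ≈ 1080.2 mm; long side = w√2 ≈ 1527.6 mm.

1080 × 1528 mm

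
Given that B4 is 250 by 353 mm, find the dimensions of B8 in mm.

62 × 88 mm

B5: ⌊353/2⌋ × 250 = 176 × 250 mm
B6: ⌊250/2⌋ × 176 = 125 × 176 mm
B7: ⌊176/2⌋ × 125 = 88 × 125 mm
B8: ⌊125/2⌋ × 88 = 62 × 88 mm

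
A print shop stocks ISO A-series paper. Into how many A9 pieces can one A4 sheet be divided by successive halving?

A4 = 210 × 297 mm; A9 = 37 × 52 mm.
Each halving step doubles the count; 5 steps from A4 to A9.
2^5 = 32.

32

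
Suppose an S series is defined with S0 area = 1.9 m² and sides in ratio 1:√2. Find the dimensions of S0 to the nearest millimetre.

Let the short side be w mm. Then w · w√2 = 1.9 m² = 1,900,000 mm².
w² = 1,900,000/√2, so w ≈ 1159.1 mm; long side = w√2 ≈ 1639.2 mm.

1159 × 1639 mm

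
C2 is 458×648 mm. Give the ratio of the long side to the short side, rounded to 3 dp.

1.415

648 / 458 = 1.415
Matches √2 ≈ 1.414 — the ISO 216 defining ratio.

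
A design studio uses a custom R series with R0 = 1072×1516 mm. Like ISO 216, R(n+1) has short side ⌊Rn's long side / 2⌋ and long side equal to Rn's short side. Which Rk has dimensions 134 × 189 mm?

R6

R0: 1072 × 1516 mm
R1: 758 × 1072 mm
R2: 536 × 758 mm
R3: 379 × 536 mm
R4: 268 × 379 mm
R5: 189 × 268 mm
R6: 134 × 189 mm
R7: 94 × 134 mm
→ matches R6.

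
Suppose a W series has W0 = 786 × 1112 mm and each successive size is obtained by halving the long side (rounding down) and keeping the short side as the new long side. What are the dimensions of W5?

W1 = 556 × 786 mm (from W0 by 1 halving).
W2: ⌊786/2⌋ × 556 = 393 × 556 mm
W3: ⌊556/2⌋ × 393 = 278 × 393 mm
W4: ⌊393/2⌋ × 278 = 196 × 278 mm
W5: ⌊278/2⌋ × 196 = 139 × 196 mm

139 × 196 mm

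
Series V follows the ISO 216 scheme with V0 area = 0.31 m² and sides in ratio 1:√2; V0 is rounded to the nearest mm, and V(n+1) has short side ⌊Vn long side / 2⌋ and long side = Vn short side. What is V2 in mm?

234 × 331 mm

Let V0's short side be w mm. w · w√2 = 0.31 m² = 310,000 mm², so w ≈ 468.2 mm and w√2 ≈ 662.1 mm → V0 = 468 × 662 mm.
V1: ⌊662/2⌋ × 468 = 331 × 468 mm
V2: ⌊468/2⌋ × 331 = 234 × 331 mm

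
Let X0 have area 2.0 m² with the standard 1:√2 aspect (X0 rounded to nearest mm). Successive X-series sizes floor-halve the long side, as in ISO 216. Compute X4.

297 × 420 mm

Let X0's short side be w mm. w · w√2 = 2.0 m² = 2,000,000 mm², so w ≈ 1189.2 mm and w√2 ≈ 1681.8 mm → X0 = 1189 × 1682 mm.
X1: ⌊1682/2⌋ × 1189 = 841 × 1189 mm
X2: ⌊1189/2⌋ × 841 = 594 × 841 mm
X3: ⌊841/2⌋ × 594 = 420 × 594 mm
X4: ⌊594/2⌋ × 420 = 297 × 420 mm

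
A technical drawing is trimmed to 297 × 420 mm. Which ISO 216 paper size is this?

Aspect ratio 420/297 ≈ 1.414 — close to the ISO √2 ≈ 1.414.
In the A-series (A0 area = 1 m²): A3 = 297 × 420 mm.

A3 (297 × 420 mm)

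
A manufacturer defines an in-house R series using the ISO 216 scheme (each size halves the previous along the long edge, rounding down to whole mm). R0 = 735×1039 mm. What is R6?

91 × 129 mm

R1: ⌊1039/2⌋ × 735 = 519 × 735 mm
R2: ⌊735/2⌋ × 519 = 367 × 519 mm
R3: ⌊519/2⌋ × 367 = 259 × 367 mm
R4: ⌊367/2⌋ × 259 = 183 × 259 mm
R5: ⌊259/2⌋ × 183 = 129 × 183 mm
R6: ⌊183/2⌋ × 129 = 91 × 129 mm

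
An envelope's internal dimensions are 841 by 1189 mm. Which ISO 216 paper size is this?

A0 (841 × 1189 mm)

Aspect ratio 1189/841 ≈ 1.414 — close to the ISO √2 ≈ 1.414.
In the A-series (A0 area = 1 m²): A0 = 841 × 1189 mm.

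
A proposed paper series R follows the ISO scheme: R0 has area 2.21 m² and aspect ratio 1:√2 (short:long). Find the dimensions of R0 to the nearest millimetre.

1250 × 1768 mm

Let the short side be w mm. Then w · w√2 = 2.21 m² = 2,210,000 mm².
w² = 2,210,000/√2, so w ≈ 1250.1 mm; long side = w√2 ≈ 1767.9 mm.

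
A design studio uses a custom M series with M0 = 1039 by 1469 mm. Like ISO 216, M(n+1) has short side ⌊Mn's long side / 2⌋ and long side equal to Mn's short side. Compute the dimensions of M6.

129 × 183 mm

M1: ⌊1469/2⌋ × 1039 = 734 × 1039 mm
M2: ⌊1039/2⌋ × 734 = 519 × 734 mm
M3: ⌊734/2⌋ × 519 = 367 × 519 mm
M4: ⌊519/2⌋ × 367 = 259 × 367 mm
M5: ⌊367/2⌋ × 259 = 183 × 259 mm
M6: ⌊259/2⌋ × 183 = 129 × 183 mm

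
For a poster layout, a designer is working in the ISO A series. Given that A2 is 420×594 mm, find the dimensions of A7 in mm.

74 × 105 mm

A3: ⌊594/2⌋ × 420 = 297 × 420 mm
A4: ⌊420/2⌋ × 297 = 210 × 297 mm
A5: ⌊297/2⌋ × 210 = 148 × 210 mm
A6: ⌊210/2⌋ × 148 = 105 × 148 mm
A7: ⌊148/2⌋ × 105 = 74 × 105 mm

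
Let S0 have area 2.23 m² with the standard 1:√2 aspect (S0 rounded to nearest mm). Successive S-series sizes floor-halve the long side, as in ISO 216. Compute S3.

444 × 628 mm

Let S0's short side be w mm. w · w√2 = 2.23 m² = 2,230,000 mm², so w ≈ 1255.7 mm and w√2 ≈ 1775.9 mm → S0 = 1256 × 1776 mm.
S1: ⌊1776/2⌋ × 1256 = 888 × 1256 mm
S2: ⌊1256/2⌋ × 888 = 628 × 888 mm
S3: ⌊888/2⌋ × 628 = 444 × 628 mm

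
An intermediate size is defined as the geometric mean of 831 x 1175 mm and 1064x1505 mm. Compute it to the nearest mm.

940 × 1330 mm

Short side: √(831 · 1064) = √884184 ≈ 940.3 → 940 mm
Long side: √(1175 · 1505) = √1768375 ≈ 1329.8 → 1330 mm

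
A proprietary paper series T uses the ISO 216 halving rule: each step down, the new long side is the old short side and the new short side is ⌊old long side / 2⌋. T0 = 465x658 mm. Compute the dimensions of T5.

82 × 116 mm

T1: ⌊658/2⌋ × 465 = 329 × 465 mm
T2: ⌊465/2⌋ × 329 = 232 × 329 mm
T3: ⌊329/2⌋ × 232 = 164 × 232 mm
T4: ⌊232/2⌋ × 164 = 116 × 164 mm
T5: ⌊164/2⌋ × 116 = 82 × 116 mm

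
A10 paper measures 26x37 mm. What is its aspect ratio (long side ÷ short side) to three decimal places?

1.423

37 / 26 = 1.423
ISO 216 targets √2 ≈ 1.414; the +0.009 deviation is from mm rounding.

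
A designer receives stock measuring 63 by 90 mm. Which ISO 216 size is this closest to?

Aspect ratio 90/63 ≈ 1.429 — close to the ISO √2 ≈ 1.414.
In the B-series (B0 = 1000 × 1414 mm): B8 = 62 × 88 mm.
Off by 3 mm total — nearest standard size.

B8 (62 × 88 mm)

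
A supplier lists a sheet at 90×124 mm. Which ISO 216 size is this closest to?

Aspect ratio 124/90 ≈ 1.378 (ISO target is √2 ≈ 1.414).
In the B-series (B0 = 1000 × 1414 mm): B7 = 88 × 125 mm.
Off by 3 mm total — nearest standard size.

B7 (88 × 125 mm)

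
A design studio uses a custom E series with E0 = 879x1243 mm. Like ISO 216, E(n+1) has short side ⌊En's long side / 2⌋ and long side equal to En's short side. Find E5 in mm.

E1: ⌊1243/2⌋ × 879 = 621 × 879 mm
E2: ⌊879/2⌋ × 621 = 439 × 621 mm
E3: ⌊621/2⌋ × 439 = 310 × 439 mm
E4: ⌊439/2⌋ × 310 = 219 × 310 mm
E5: ⌊310/2⌋ × 219 = 155 × 219 mm

155 × 219 mm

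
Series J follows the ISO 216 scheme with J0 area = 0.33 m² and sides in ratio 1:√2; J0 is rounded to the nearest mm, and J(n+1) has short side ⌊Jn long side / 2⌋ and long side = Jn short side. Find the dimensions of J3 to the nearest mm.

170 × 241 mm

Let J0's short side be w mm. w · w√2 = 0.33 m² = 330,000 mm², so w ≈ 483.1 mm and w√2 ≈ 683.1 mm → J0 = 483 × 683 mm.
J1: ⌊683/2⌋ × 483 = 341 × 483 mm
J2: ⌊483/2⌋ × 341 = 241 × 341 mm
J3: ⌊341/2⌋ × 241 = 170 × 241 mm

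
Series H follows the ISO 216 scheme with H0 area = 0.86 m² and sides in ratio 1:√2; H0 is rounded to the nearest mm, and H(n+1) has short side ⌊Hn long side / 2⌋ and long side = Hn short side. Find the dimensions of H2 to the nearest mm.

390 × 551 mm

Let H0's short side be w mm. w · w√2 = 0.86 m² = 860,000 mm², so w ≈ 779.8 mm and w√2 ≈ 1102.8 mm → H0 = 780 × 1103 mm.
H1: ⌊1103/2⌋ × 780 = 551 × 780 mm
H2: ⌊780/2⌋ × 551 = 390 × 551 mm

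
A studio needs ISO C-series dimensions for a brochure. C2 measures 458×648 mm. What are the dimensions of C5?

162 × 229 mm

C3: ⌊648/2⌋ × 458 = 324 × 458 mm
C4: ⌊458/2⌋ × 324 = 229 × 324 mm
C5: ⌊324/2⌋ × 229 = 162 × 229 mm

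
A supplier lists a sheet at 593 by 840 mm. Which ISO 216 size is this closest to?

Aspect ratio 840/593 ≈ 1.417 — close to the ISO √2 ≈ 1.414.
In the A-series (A0 area = 1 m²): A1 = 594 × 841 mm.
Off by 2 mm total — nearest standard size.

A1 (594 × 841 mm)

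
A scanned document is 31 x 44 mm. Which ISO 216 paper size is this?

B10 (31 × 44 mm)

Aspect ratio 44/31 ≈ 1.419 — close to the ISO √2 ≈ 1.414.
In the B-series (B0 = 1000 × 1414 mm): B10 = 31 × 44 mm.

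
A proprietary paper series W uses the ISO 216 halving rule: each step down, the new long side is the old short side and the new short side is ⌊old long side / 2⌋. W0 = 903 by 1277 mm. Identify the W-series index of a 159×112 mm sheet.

W0: 903 × 1277 mm
W1: 638 × 903 mm
W2: 451 × 638 mm
W3: 319 × 451 mm
W4: 225 × 319 mm
W5: 159 × 225 mm
W6: 112 × 159 mm
W7: 79 × 112 mm
→ matches W6.

W6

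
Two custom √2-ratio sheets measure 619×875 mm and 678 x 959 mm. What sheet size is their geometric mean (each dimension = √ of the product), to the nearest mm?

648 × 916 mm

Short side: √(619 · 678) = √419682 ≈ 647.8 → 648 mm
Long side: √(875 · 959) = √839125 ≈ 916.0 → 916 mm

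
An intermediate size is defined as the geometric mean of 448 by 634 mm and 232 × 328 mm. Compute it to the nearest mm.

Short side: √(448 · 232) = √103936 ≈ 322.4 → 322 mm
Long side: √(634 · 328) = √207952 ≈ 456.0 → 456 mm

322 × 456 mm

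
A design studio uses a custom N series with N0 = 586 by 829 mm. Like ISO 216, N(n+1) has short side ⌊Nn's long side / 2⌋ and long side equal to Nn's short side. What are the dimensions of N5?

103 × 146 mm

N1: ⌊829/2⌋ × 586 = 414 × 586 mm
N2: ⌊586/2⌋ × 414 = 293 × 414 mm
N3: ⌊414/2⌋ × 293 = 207 × 293 mm
N4: ⌊293/2⌋ × 207 = 146 × 207 mm
N5: ⌊207/2⌋ × 146 = 103 × 146 mm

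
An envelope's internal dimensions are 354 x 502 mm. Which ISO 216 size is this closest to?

Aspect ratio 502/354 ≈ 1.418 — close to the ISO √2 ≈ 1.414.
In the B-series (B0 = 1000 × 1414 mm): B3 = 353 × 500 mm.
Off by 3 mm total — nearest standard size.

B3 (353 × 500 mm)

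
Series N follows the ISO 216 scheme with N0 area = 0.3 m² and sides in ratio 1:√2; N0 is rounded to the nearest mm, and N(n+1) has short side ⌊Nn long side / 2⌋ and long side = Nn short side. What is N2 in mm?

Let N0's short side be w mm. w · w√2 = 0.3 m² = 300,000 mm², so w ≈ 460.6 mm and w√2 ≈ 651.4 mm → N0 = 461 × 651 mm.
N1: ⌊651/2⌋ × 461 = 325 × 461 mm
N2: ⌊461/2⌋ × 325 = 230 × 325 mm

230 × 325 mm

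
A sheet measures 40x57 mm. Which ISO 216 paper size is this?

C9 (40 × 57 mm)

Aspect ratio 57/40 ≈ 1.425 — close to the ISO √2 ≈ 1.414.
In the C-series (envelope sizes, between A and B): C9 = 40 × 57 mm.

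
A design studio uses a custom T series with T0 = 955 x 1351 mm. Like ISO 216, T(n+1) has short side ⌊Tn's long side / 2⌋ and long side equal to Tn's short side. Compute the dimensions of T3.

T1: ⌊1351/2⌋ × 955 = 675 × 955 mm
T2: ⌊955/2⌋ × 675 = 477 × 675 mm
T3: ⌊675/2⌋ × 477 = 337 × 477 mm

337 × 477 mm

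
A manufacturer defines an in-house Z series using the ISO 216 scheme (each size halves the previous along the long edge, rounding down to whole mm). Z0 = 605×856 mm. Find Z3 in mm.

Z1: ⌊856/2⌋ × 605 = 428 × 605 mm
Z2: ⌊605/2⌋ × 428 = 302 × 428 mm
Z3: ⌊428/2⌋ × 302 = 214 × 302 mm

214 × 302 mm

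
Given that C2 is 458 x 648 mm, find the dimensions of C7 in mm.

C3: ⌊648/2⌋ × 458 = 324 × 458 mm
C4: ⌊458/2⌋ × 324 = 229 × 324 mm
C5: ⌊324/2⌋ × 229 = 162 × 229 mm
C6: ⌊229/2⌋ × 162 = 114 × 162 mm
C7: ⌊162/2⌋ × 114 = 81 × 114 mm

81 × 114 mm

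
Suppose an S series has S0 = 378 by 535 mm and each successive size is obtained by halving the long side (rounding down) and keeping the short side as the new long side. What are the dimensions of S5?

S1: ⌊535/2⌋ × 378 = 267 × 378 mm
S2: ⌊378/2⌋ × 267 = 189 × 267 mm
S3: ⌊267/2⌋ × 189 = 133 × 189 mm
S4: ⌊189/2⌋ × 133 = 94 × 133 mm
S5: ⌊133/2⌋ × 94 = 66 × 94 mm

66 × 94 mm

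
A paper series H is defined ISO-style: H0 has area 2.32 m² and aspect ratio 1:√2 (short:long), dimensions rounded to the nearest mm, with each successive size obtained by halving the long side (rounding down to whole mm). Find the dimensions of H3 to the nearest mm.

Let H0's short side be w mm. w · w√2 = 2.32 m² = 2,320,000 mm², so w ≈ 1280.8 mm and w√2 ≈ 1811.3 mm → H0 = 1281 × 1811 mm.
H1: ⌊1811/2⌋ × 1281 = 905 × 1281 mm
H2: ⌊1281/2⌋ × 905 = 640 × 905 mm
H3: ⌊905/2⌋ × 640 = 452 × 640 mm

452 × 640 mm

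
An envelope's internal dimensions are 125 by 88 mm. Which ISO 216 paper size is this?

Aspect ratio 125/88 ≈ 1.420 — close to the ISO √2 ≈ 1.414.
In the B-series (B0 = 1000 × 1414 mm): B7 = 88 × 125 mm.

B7 (88 × 125 mm)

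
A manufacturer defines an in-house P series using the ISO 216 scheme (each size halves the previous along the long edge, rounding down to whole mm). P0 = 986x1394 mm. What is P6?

P1: ⌊1394/2⌋ × 986 = 697 × 986 mm
P2: ⌊986/2⌋ × 697 = 493 × 697 mm
P3: ⌊697/2⌋ × 493 = 348 × 493 mm
P4: ⌊493/2⌋ × 348 = 246 × 348 mm
P5: ⌊348/2⌋ × 246 = 174 × 246 mm
P6: ⌊246/2⌋ × 174 = 123 × 174 mm

123 × 174 mm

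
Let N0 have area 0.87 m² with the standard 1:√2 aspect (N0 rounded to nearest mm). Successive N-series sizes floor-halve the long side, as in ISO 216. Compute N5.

Let N0's short side be w mm. w · w√2 = 0.87 m² = 870,000 mm², so w ≈ 784.3 mm and w√2 ≈ 1109.2 mm → N0 = 784 × 1109 mm.
N1: ⌊1109/2⌋ × 784 = 554 × 784 mm
N2: ⌊784/2⌋ × 554 = 392 × 554 mm
N3: ⌊554/2⌋ × 392 = 277 × 392 mm
N4: ⌊392/2⌋ × 277 = 196 × 277 mm
N5: ⌊277/2⌋ × 196 = 138 × 196 mm

138 × 196 mm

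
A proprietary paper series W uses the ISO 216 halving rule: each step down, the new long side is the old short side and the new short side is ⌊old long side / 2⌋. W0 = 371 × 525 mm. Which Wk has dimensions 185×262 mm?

W2

W0: 371 × 525 mm
W1: 262 × 371 mm
W2: 185 × 262 mm
W3: 131 × 185 mm
→ matches W2.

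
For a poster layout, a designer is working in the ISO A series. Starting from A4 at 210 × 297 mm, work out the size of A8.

52 × 74 mm

A5: ⌊297/2⌋ × 210 = 148 × 210 mm
A6: ⌊210/2⌋ × 148 = 105 × 148 mm
A7: ⌊148/2⌋ × 105 = 74 × 105 mm
A8: ⌊105/2⌋ × 74 = 52 × 74 mm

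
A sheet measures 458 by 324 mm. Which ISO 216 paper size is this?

Aspect ratio 458/324 ≈ 1.414 — close to the ISO √2 ≈ 1.414.
In the C-series (envelope sizes, between A and B): C3 = 324 × 458 mm.

C3 (324 × 458 mm)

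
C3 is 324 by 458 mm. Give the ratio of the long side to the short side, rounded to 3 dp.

458 / 324 = 1.414
Matches √2 ≈ 1.414 — the ISO 216 defining ratio.

1.414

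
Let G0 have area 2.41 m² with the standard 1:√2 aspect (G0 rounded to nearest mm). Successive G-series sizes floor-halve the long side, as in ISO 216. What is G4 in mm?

326 × 461 mm

Let G0's short side be w mm. w · w√2 = 2.41 m² = 2,410,000 mm², so w ≈ 1305.4 mm and w√2 ≈ 1846.1 mm → G0 = 1305 × 1846 mm.
G1: ⌊1846/2⌋ × 1305 = 923 × 1305 mm
G2: ⌊1305/2⌋ × 923 = 652 × 923 mm
G3: ⌊923/2⌋ × 652 = 461 × 652 mm
G4: ⌊652/2⌋ × 461 = 326 × 461 mm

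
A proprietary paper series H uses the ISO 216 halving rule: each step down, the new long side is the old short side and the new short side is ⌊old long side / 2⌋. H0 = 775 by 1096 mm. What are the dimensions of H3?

H1 = 548 × 775 mm (from H0 by 1 halving).
H2: ⌊775/2⌋ × 548 = 387 × 548 mm
H3: ⌊548/2⌋ × 387 = 274 × 387 mm

274 × 387 mm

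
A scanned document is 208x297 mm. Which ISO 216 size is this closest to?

A4 (210 × 297 mm)

Aspect ratio 297/208 ≈ 1.428 — close to the ISO √2 ≈ 1.414.
In the A-series (A0 area = 1 m²): A4 = 210 × 297 mm.
Off by 2 mm total — nearest standard size.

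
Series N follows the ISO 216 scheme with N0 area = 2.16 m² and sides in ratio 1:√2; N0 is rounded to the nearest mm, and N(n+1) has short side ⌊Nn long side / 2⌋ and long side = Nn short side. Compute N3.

Let N0's short side be w mm. w · w√2 = 2.16 m² = 2,160,000 mm², so w ≈ 1235.9 mm and w√2 ≈ 1747.8 mm → N0 = 1236 × 1748 mm.
N1: ⌊1748/2⌋ × 1236 = 874 × 1236 mm
N2: ⌊1236/2⌋ × 874 = 618 × 874 mm
N3: ⌊874/2⌋ × 618 = 437 × 618 mm

437 × 618 mm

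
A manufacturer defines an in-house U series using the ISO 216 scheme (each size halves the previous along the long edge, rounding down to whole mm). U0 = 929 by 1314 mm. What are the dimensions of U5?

U1: ⌊1314/2⌋ × 929 = 657 × 929 mm
U2: ⌊929/2⌋ × 657 = 464 × 657 mm
U3: ⌊657/2⌋ × 464 = 328 × 464 mm
U4: ⌊464/2⌋ × 328 = 232 × 328 mm
U5: ⌊328/2⌋ × 232 = 164 × 232 mm

164 × 232 mm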